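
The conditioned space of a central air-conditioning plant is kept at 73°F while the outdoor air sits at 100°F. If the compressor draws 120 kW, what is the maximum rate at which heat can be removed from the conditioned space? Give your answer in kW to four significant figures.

2367 kW

In absolute terms T_C = 295.93 K and T_H = 310.93 K, so ΔT = 15.00 K.
COP_Carnot = T_C/ΔT = 295.93/15.00 = 19.73.
Q̇_max = COP_Carnot × Ẇ = 19.73 × 120.0 kW = 2367 kW.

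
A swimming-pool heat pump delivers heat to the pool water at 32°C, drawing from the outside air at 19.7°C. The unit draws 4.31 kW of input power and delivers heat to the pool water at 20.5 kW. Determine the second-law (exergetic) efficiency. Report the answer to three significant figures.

0.192

COP_actual = Q̇_H/Ẇ = 20.50/4.310 = 4.756.
In absolute terms T_C = 292.85 K and T_H = 305.15 K, so ΔT = 12.30 K.
COP_Carnot = T_H/ΔT = 305.15/12.30 = 24.81.
η_II = COP_actual/COP_Carnot = 4.756/24.81 = 0.1917.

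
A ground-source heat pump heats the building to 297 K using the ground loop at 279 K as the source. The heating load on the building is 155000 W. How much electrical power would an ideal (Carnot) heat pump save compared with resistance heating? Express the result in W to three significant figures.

146000 W

The reservoir spacing is ΔT = 297 − 279 = 18.00 K.
COP_Carnot = T_H/ΔT = 297.00/18.00 = 16.50.
Resistance heating needs Ẇ_res = Q̇_H = 155000 W; the reversible heat pump needs only Ẇ_hp = Q̇_H/COP = 9394 W.
Saving = 155000 − 9394 = 145600 W.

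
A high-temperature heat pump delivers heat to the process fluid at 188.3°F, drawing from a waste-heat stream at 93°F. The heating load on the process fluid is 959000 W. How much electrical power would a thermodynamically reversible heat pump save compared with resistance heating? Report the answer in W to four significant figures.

In absolute terms T_C = 307.04 K and T_H = 359.98 K, so ΔT = 52.94 K.
COP_Carnot = T_H/ΔT = 359.98/52.94 = 6.799.
Resistance heating needs Ẇ_res = Q̇_H = 959000 W; the reversible heat pump needs only Ẇ_hp = Q̇_H/COP = 141000 W.
Saving = 959000 − 141000 = 818000 W.

818000 W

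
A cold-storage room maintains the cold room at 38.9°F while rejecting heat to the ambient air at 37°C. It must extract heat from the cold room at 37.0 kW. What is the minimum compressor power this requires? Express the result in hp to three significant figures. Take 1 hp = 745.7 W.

5.94 hp

In absolute terms T_C = 276.98 K and T_H = 310.15 K, so ΔT = 33.17 K.
COP_Carnot = T_C/ΔT = 276.98/33.17 = 8.351.
Ẇ_min = Q̇/COP_Carnot = 37.00/8.351 = 4.430 kW = 5.941 hp.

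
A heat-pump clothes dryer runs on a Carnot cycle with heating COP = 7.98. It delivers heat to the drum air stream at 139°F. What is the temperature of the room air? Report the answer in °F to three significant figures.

COP_HP = T_H/(T_H − T_C) gives T_H − T_C = T_H/COP.
With T_H = 332.59 K, T_C = 332.59 × (1 − 1/7.98) = 290.92 K.
Converting, 290.92 K = 63.98°F.

64.0 °F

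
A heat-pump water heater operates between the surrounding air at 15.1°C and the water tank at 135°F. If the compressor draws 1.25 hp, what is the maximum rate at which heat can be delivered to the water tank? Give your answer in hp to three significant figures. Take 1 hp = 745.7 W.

In absolute terms T_C = 288.25 K and T_H = 330.37 K, so ΔT = 42.12 K.
COP_Carnot = T_H/ΔT = 330.37/42.12 = 7.843.
Q̇_max = COP_Carnot × Ẇ = 7.843 × 1.250 hp = 9.804 hp.

9.80 hp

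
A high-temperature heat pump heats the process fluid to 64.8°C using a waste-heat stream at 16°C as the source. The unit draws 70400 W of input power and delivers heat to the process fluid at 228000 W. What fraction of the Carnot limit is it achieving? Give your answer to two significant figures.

COP_actual = Q̇_H/Ẇ = 228000/70400 = 3.239.
In absolute terms T_C = 289.15 K and T_H = 337.95 K, so ΔT = 48.80 K.
COP_Carnot = T_H/ΔT = 337.95/48.80 = 6.925.
η_II = COP_actual/COP_Carnot = 3.239/6.925 = 0.4677.

0.47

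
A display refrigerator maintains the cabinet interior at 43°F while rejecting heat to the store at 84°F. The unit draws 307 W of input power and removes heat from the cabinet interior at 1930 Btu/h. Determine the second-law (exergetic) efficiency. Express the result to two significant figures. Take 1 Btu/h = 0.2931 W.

Converting, Q̇_C = 1930 Btu/h = 565.7 W, so COP_actual = Q̇_C/Ẇ = 565.7/307.0 = 1.843.
In absolute terms T_C = 279.26 K and T_H = 302.04 K, so ΔT = 22.78 K.
COP_Carnot = T_C/ΔT = 279.26/22.78 = 12.26.
η_II = COP_actual/COP_Carnot = 1.843/12.26 = 0.1503.

0.15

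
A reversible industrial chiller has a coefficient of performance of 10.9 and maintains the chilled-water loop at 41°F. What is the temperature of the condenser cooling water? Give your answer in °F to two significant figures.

COP_R = T_C/(T_H − T_C) gives T_H − T_C = T_C/COP.
With T_C = 278.15 K, T_H = 278.15 × (1 + 1/10.9) = 303.67 K.
Converting, 303.67 K = 86.93°F.

87 °F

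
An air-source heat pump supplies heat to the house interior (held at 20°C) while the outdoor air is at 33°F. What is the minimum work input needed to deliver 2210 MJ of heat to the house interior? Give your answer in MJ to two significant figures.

150 MJ

In absolute terms T_C = 273.71 K and T_H = 293.15 K, so ΔT = 19.44 K.
The reversible limit is COP_HP = T_H/ΔT = 15.08, so W_min = Q_H/COP = Q_H·ΔT/T_H.
W_min = 2210 × 19.44/293.15 = 146.6 MJ.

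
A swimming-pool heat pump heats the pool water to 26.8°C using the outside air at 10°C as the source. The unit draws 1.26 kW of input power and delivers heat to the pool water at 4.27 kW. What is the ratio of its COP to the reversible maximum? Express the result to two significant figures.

0.19

COP_actual = Q̇_H/Ẇ = 4.270/1.260 = 3.389.
In absolute terms T_C = 283.15 K and T_H = 299.95 K, so ΔT = 16.80 K.
COP_Carnot = T_H/ΔT = 299.95/16.80 = 17.85.
η_II = COP_actual/COP_Carnot = 3.389/17.85 = 0.1898.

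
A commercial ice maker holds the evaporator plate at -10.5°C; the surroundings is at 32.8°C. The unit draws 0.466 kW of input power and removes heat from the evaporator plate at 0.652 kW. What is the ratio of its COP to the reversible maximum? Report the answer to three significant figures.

0.231

COP_actual = Q̇_C/Ẇ = 0.6520/0.4660 = 1.399.
In absolute terms T_C = 262.65 K and T_H = 305.95 K, so ΔT = 43.30 K.
COP_Carnot = T_C/ΔT = 262.65/43.30 = 6.066.
η_II = COP_actual/COP_Carnot = 1.399/6.066 = 0.2307.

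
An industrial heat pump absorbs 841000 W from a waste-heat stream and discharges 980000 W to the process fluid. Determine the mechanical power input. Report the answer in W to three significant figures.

For a cyclic device the first law requires Q̇_H = Q̇_C + Ẇ.
Ẇ = Q̇_H − Q̇_C = 139000 W.

139000 W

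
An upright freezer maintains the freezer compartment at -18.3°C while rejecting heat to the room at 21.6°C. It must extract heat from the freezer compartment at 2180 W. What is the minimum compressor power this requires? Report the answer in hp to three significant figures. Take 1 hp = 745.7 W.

In absolute terms T_C = 254.85 K and T_H = 294.75 K, so ΔT = 39.90 K.
COP_Carnot = T_C/ΔT = 254.85/39.90 = 6.387.
Ẇ_min = Q̇/COP_Carnot = 2180/6.387 = 341.3 W = 0.4577 hp.

0.458 hp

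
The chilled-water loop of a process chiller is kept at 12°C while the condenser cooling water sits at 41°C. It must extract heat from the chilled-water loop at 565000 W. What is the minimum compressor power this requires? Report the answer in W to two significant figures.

57000 W

In absolute terms T_C = 285.15 K and T_H = 314.15 K, so ΔT = 29.00 K.
COP_Carnot = T_C/ΔT = 285.15/29.00 = 9.833.
Ẇ_min = Q̇/COP_Carnot = 565000/9.833 = 57460 W.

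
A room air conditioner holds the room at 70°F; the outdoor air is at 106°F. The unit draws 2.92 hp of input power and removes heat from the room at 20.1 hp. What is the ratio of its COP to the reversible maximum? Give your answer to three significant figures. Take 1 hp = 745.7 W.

0.468

COP_actual = Q̇_C/Ẇ = 20.10/2.920 = 6.884.
In absolute terms T_C = 294.26 K and T_H = 314.26 K, so ΔT = 20.00 K.
COP_Carnot = T_C/ΔT = 294.26/20.00 = 14.71.
η_II = COP_actual/COP_Carnot = 6.884/14.71 = 0.4679.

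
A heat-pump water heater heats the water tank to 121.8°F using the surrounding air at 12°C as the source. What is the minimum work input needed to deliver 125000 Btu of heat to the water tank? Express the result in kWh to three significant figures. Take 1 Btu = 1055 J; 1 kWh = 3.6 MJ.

In absolute terms T_C = 285.15 K and T_H = 323.04 K, so ΔT = 37.89 K.
The reversible limit is COP_HP = T_H/ΔT = 8.526, so W_min = Q_H/COP = Q_H·ΔT/T_H.
W_min = 125000 × 37.89/323.04 = 14660 Btu = 4.297 kWh.

4.30 kWh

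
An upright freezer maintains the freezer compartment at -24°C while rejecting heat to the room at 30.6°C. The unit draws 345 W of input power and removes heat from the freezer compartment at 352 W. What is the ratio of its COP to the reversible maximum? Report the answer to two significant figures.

COP_actual = Q̇_C/Ẇ = 352.0/345.0 = 1.020.
In absolute terms T_C = 249.15 K and T_H = 303.75 K, so ΔT = 54.60 K.
COP_Carnot = T_C/ΔT = 249.15/54.60 = 4.563.
η_II = COP_actual/COP_Carnot = 1.020/4.563 = 0.2236.

0.22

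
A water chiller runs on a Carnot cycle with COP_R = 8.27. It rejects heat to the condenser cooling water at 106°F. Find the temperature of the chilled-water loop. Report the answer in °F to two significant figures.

For a Carnot refrigerator COP_R = T_C/(T_H − T_C), so T_C = COP·T_H/(1 + COP).
With T_H = 314.26 K, T_C = 8.27 × 314.26/9.270 = 280.36 K.
Converting, 280.36 K = 44.98°F.

45 °F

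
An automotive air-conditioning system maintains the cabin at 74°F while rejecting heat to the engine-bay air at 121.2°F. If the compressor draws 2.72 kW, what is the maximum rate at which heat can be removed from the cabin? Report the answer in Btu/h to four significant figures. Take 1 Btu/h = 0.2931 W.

In absolute terms T_C = 296.48 K and T_H = 322.71 K, so ΔT = 26.22 K.
COP_Carnot = T_C/ΔT = 296.48/26.22 = 11.31.
Q̇_max = COP_Carnot × Ẇ = 11.31 × 2.720 kW = 30.75 kW = 104900 Btu/h.

104900 Btu/h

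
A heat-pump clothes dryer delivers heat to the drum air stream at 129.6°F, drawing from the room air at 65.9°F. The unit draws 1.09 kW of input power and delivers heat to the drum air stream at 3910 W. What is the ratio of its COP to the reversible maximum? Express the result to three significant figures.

0.388

Converting, Q̇_H = 3910 W = 3.910 kW, so COP_actual = Q̇_H/Ẇ = 3.910/1.090 = 3.587.
In absolute terms T_C = 291.98 K and T_H = 327.37 K, so ΔT = 35.39 K.
COP_Carnot = T_H/ΔT = 327.37/35.39 = 9.251.
η_II = COP_actual/COP_Carnot = 3.587/9.251 = 0.3878.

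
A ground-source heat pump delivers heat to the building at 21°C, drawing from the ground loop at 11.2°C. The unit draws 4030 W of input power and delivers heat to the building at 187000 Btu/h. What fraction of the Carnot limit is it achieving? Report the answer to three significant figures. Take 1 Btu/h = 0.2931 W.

Converting, Q̇_H = 187000 Btu/h = 54810 W, so COP_actual = Q̇_H/Ẇ = 54810/4030 = 13.60.
In absolute terms T_C = 284.35 K and T_H = 294.15 K, so ΔT = 9.800 K.
COP_Carnot = T_H/ΔT = 294.15/9.800 = 30.02.
η_II = COP_actual/COP_Carnot = 13.60/30.02 = 0.4531.

0.453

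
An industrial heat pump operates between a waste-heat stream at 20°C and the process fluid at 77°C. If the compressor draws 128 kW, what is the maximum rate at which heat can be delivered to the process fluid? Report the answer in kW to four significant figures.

786.3 kW

In absolute terms T_C = 293.15 K and T_H = 350.15 K, so ΔT = 57.00 K.
COP_Carnot = T_H/ΔT = 350.15/57.00 = 6.143.
Q̇_max = COP_Carnot × Ẇ = 6.143 × 128.0 kW = 786.3 kW.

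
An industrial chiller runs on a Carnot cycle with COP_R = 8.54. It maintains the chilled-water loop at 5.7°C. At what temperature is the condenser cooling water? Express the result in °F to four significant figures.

COP_R = T_C/(T_H − T_C) gives T_H − T_C = T_C/COP.
With T_C = 278.85 K, T_H = 278.85 × (1 + 1/8.54) = 311.50 K.
Converting, 311.50 K = 101.03°F.

101.0 °F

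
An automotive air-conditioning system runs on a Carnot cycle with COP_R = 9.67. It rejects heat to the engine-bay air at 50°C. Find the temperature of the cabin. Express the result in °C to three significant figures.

19.7 °C

For a Carnot refrigerator COP_R = T_C/(T_H − T_C), so T_C = COP·T_H/(1 + COP).
With T_H = 323.15 K, T_C = 9.67 × 323.15/10.67 = 292.86 K.
Converting, 292.86 K = 19.71°C.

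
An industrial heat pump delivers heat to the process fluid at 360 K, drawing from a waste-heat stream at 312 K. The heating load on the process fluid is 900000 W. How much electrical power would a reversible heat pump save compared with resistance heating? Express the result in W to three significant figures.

780000 W

The reservoir spacing is ΔT = 360 − 312 = 48.00 K.
COP_Carnot = T_H/ΔT = 360.00/48.00 = 7.500.
Resistance heating needs Ẇ_res = Q̇_H = 900000 W; the reversible heat pump needs only Ẇ_hp = Q̇_H/COP = 120000 W.
Saving = 900000 − 120000 = 780000 W.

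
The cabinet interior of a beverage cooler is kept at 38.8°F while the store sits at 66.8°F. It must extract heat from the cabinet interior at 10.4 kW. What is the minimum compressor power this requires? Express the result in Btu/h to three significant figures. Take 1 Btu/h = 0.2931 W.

1990 Btu/h

In absolute terms T_C = 276.93 K and T_H = 292.48 K, so ΔT = 15.56 K.
COP_Carnot = T_C/ΔT = 276.93/15.56 = 17.80.
Ẇ_min = Q̇/COP_Carnot = 10.40/17.80 = 0.5842 kW = 1993 Btu/h.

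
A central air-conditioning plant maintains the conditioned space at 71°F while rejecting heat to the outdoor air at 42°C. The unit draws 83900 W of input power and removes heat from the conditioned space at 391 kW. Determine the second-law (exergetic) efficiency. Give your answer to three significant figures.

0.321

Converting, Q̇_C = 391.0 kW = 391000 W, so COP_actual = Q̇_C/Ẇ = 391000/83900 = 4.660.
In absolute terms T_C = 294.82 K and T_H = 315.15 K, so ΔT = 20.33 K.
COP_Carnot = T_C/ΔT = 294.82/20.33 = 14.50.
η_II = COP_actual/COP_Carnot = 4.660/14.50 = 0.3214.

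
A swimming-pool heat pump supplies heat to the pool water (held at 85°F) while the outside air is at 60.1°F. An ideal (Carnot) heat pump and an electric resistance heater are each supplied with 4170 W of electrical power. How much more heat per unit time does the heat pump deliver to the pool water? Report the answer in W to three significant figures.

In absolute terms T_C = 288.76 K and T_H = 302.59 K, so ΔT = 13.83 K.
COP_Carnot = T_H/ΔT = 302.59/13.83 = 21.87.
The heat pump delivers Q̇_H = COP × Ẇ = 91220 W; the resistance heater delivers Ẇ = 4170 W.
Extra = (COP − 1)·Ẇ = 87050 W.

87000 W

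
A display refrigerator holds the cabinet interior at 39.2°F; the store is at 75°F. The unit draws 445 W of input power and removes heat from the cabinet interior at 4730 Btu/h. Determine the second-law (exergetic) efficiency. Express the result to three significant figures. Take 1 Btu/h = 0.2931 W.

Converting, Q̇_C = 4730 Btu/h = 1386 W, so COP_actual = Q̇_C/Ẇ = 1386/445.0 = 3.115.
In absolute terms T_C = 277.15 K and T_H = 297.04 K, so ΔT = 19.89 K.
COP_Carnot = T_C/ΔT = 277.15/19.89 = 13.93.
η_II = COP_actual/COP_Carnot = 3.115/13.93 = 0.2236.

0.224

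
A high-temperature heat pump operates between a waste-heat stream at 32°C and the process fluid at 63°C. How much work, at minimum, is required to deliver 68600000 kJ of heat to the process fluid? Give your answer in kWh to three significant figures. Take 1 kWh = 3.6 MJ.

In absolute terms T_C = 305.15 K and T_H = 336.15 K, so ΔT = 31.00 K.
The reversible limit is COP_HP = T_H/ΔT = 10.84, so W_min = Q_H/COP = Q_H·ΔT/T_H.
W_min = 68600000 × 31.00/336.15 = 6326000 kJ = 1757 kWh.

1760 kWh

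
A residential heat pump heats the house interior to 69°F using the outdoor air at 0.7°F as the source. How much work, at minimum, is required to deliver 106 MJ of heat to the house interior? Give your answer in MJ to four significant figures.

In absolute terms T_C = 255.76 K and T_H = 293.71 K, so ΔT = 37.94 K.
The reversible limit is COP_HP = T_H/ΔT = 7.740, so W_min = Q_H/COP = Q_H·ΔT/T_H.
W_min = 106.0 × 37.94/293.71 = 13.69 MJ.

13.69 MJ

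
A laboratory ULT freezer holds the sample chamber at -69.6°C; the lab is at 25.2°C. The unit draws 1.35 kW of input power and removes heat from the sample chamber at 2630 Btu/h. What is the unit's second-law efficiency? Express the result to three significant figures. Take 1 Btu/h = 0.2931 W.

Converting, Q̇_C = 2630 Btu/h = 0.7709 kW, so COP_actual = Q̇_C/Ẇ = 0.7709/1.350 = 0.5710.
In absolute terms T_C = 203.55 K and T_H = 298.35 K, so ΔT = 94.80 K.
COP_Carnot = T_C/ΔT = 203.55/94.80 = 2.147.
η_II = COP_actual/COP_Carnot = 0.5710/2.147 = 0.2659.

0.266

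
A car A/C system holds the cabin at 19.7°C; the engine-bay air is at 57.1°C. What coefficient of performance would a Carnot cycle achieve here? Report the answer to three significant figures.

7.83

In absolute terms T_C = 292.85 K and T_H = 330.25 K, so ΔT = 37.40 K.
For a reversible cycle, COP_Carnot = T_C/ΔT = 292.85/37.40 = 7.830.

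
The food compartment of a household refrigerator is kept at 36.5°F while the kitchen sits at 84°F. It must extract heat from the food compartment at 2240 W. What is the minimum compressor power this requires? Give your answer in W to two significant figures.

210 W

In absolute terms T_C = 275.65 K and T_H = 302.04 K, so ΔT = 26.39 K.
COP_Carnot = T_C/ΔT = 275.65/26.39 = 10.45.
Ẇ_min = Q̇/COP_Carnot = 2240/10.45 = 214.4 W.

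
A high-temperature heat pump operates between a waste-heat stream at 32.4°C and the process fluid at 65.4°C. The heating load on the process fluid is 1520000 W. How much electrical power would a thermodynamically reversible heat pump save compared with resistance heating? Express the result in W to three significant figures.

1370000 W

In absolute terms T_C = 305.55 K and T_H = 338.55 K, so ΔT = 33.00 K.
COP_Carnot = T_H/ΔT = 338.55/33.00 = 10.26.
Resistance heating needs Ẇ_res = Q̇_H = 1520000 W; the reversible heat pump needs only Ẇ_hp = Q̇_H/COP = 148200 W.
Saving = 1520000 − 148200 = 1372000 W.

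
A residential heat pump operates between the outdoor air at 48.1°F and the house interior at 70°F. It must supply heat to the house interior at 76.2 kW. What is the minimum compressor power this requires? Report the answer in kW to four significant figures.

In absolute terms T_C = 282.09 K and T_H = 294.26 K, so ΔT = 12.17 K.
COP_Carnot = T_H/ΔT = 294.26/12.17 = 24.19.
Ẇ_min = Q̇/COP_Carnot = 76.20/24.19 = 3.151 kW.

3.151 kW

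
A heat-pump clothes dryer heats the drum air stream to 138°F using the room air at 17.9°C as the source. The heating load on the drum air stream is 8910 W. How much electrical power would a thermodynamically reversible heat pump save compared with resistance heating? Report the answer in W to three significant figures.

In absolute terms T_C = 291.05 K and T_H = 332.04 K, so ΔT = 40.99 K.
COP_Carnot = T_H/ΔT = 332.04/40.99 = 8.101.
Resistance heating needs Ẇ_res = Q̇_H = 8910 W; the reversible heat pump needs only Ẇ_hp = Q̇_H/COP = 1100 W.
Saving = 8910 − 1100 = 7810 W.

7810 W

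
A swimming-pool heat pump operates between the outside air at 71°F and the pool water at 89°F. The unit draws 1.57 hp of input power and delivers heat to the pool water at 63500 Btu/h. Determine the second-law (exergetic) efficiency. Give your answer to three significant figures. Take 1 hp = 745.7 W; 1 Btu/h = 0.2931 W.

Converting, Q̇_H = 63500 Btu/h = 24.96 hp, so COP_actual = Q̇_H/Ẇ = 24.96/1.570 = 15.90.
In absolute terms T_C = 294.82 K and T_H = 304.82 K, so ΔT = 10.00 K.
COP_Carnot = T_H/ΔT = 304.82/10.00 = 30.48.
η_II = COP_actual/COP_Carnot = 15.90/30.48 = 0.5215.

0.522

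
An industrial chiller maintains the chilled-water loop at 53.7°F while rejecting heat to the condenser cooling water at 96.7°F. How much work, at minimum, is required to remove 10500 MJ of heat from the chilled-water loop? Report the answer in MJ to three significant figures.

In absolute terms T_C = 285.21 K and T_H = 309.09 K, so ΔT = 23.89 K.
The reversible limit is COP_R = T_C/ΔT = 11.94, so W_min = Q_C/COP = Q_C·ΔT/T_C.
W_min = 10500 × 23.89/285.21 = 879.5 MJ.

879 MJ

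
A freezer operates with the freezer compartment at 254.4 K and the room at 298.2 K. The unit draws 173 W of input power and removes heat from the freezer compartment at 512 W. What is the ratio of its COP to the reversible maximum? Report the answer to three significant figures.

COP_actual = Q̇_C/Ẇ = 512.0/173.0 = 2.960.
The reservoir spacing is ΔT = 298.2 − 254.4 = 43.80 K.
COP_Carnot = T_C/ΔT = 254.40/43.80 = 5.808.
η_II = COP_actual/COP_Carnot = 2.960/5.808 = 0.5095.

0.510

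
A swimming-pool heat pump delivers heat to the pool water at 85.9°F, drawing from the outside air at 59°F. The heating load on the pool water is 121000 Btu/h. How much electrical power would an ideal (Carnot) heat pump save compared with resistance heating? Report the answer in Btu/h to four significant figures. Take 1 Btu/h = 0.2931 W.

115000 Btu/h

In absolute terms T_C = 288.15 K and T_H = 303.09 K, so ΔT = 14.94 K.
COP_Carnot = T_H/ΔT = 303.09/14.94 = 20.28.
Resistance heating needs Ẇ_res = Q̇_H = 121000 Btu/h; the reversible heat pump needs only Ẇ_hp = Q̇_H/COP = 5966 Btu/h.
Saving = 121000 − 5966 = 115000 Btu/h.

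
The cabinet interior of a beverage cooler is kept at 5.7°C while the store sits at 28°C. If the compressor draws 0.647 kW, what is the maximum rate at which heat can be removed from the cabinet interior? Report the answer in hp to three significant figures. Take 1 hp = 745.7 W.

In absolute terms T_C = 278.85 K and T_H = 301.15 K, so ΔT = 22.30 K.
COP_Carnot = T_C/ΔT = 278.85/22.30 = 12.50.
Q̇_max = COP_Carnot × Ẇ = 12.50 × 0.6470 kW = 8.090 kW = 10.85 hp.

10.8 hp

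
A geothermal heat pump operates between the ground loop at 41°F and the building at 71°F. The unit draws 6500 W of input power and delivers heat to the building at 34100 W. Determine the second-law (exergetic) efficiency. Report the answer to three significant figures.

0.297

COP_actual = Q̇_H/Ẇ = 34100/6500 = 5.246.
In absolute terms T_C = 278.15 K and T_H = 294.82 K, so ΔT = 16.67 K.
COP_Carnot = T_H/ΔT = 294.82/16.67 = 17.69.
η_II = COP_actual/COP_Carnot = 5.246/17.69 = 0.2966.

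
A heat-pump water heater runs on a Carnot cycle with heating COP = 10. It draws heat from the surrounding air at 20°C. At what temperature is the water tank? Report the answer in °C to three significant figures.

52.6 °C

COP_HP = T_H/(T_H − T_C) rearranges to T_H = COP·T_C/(COP − 1).
With T_C = 293.15 K, T_H = 10 × 293.15/9.000 = 325.72 K.
Converting, 325.72 K = 52.57°C.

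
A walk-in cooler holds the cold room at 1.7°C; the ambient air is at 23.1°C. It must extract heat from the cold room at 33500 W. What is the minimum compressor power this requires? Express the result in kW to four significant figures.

In absolute terms T_C = 274.85 K and T_H = 296.25 K, so ΔT = 21.40 K.
COP_Carnot = T_C/ΔT = 274.85/21.40 = 12.84.
Ẇ_min = Q̇/COP_Carnot = 33500/12.84 = 2608 W = 2.608 kW.

2.608 kW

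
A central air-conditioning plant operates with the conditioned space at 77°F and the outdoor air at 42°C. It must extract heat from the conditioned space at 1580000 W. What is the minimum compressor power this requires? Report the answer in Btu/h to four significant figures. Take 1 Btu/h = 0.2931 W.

307400 Btu/h

In absolute terms T_C = 298.15 K and T_H = 315.15 K, so ΔT = 17.00 K.
COP_Carnot = T_C/ΔT = 298.15/17.00 = 17.54.
Ẇ_min = Q̇/COP_Carnot = 1580000/17.54 = 90090 W = 307400 Btu/h.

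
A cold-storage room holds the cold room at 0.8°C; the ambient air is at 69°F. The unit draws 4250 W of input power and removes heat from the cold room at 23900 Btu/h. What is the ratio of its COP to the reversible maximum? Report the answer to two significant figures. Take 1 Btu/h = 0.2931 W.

0.12

Converting, Q̇_C = 23900 Btu/h = 7005 W, so COP_actual = Q̇_C/Ẇ = 7005/4250 = 1.648.
In absolute terms T_C = 273.95 K and T_H = 293.71 K, so ΔT = 19.76 K.
COP_Carnot = T_C/ΔT = 273.95/19.76 = 13.87.
η_II = COP_actual/COP_Carnot = 1.648/13.87 = 0.1189.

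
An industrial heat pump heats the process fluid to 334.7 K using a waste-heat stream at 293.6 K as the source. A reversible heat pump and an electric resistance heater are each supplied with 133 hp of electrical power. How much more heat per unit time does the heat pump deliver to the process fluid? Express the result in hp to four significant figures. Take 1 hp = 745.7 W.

The reservoir spacing is ΔT = 334.7 − 293.6 = 41.10 K.
COP_Carnot = T_H/ΔT = 334.70/41.10 = 8.144.
The heat pump delivers Q̇_H = COP × Ẇ = 1083 hp; the resistance heater delivers Ẇ = 133.0 hp.
Extra = (COP − 1)·Ẇ = 950.1 hp.

950.1 hp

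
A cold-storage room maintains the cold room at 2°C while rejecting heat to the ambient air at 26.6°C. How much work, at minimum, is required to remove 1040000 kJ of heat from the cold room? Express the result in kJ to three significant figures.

93000 kJ

In absolute terms T_C = 275.15 K and T_H = 299.75 K, so ΔT = 24.60 K.
The reversible limit is COP_R = T_C/ΔT = 11.18, so W_min = Q_C/COP = Q_C·ΔT/T_C.
W_min = 1040000 × 24.60/275.15 = 92980 kJ.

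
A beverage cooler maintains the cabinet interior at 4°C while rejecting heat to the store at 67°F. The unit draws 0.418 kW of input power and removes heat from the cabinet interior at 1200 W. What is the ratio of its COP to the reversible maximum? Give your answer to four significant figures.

Converting, Q̇_C = 1200 W = 1.200 kW, so COP_actual = Q̇_C/Ẇ = 1.200/0.4180 = 2.871.
In absolute terms T_C = 277.15 K and T_H = 292.59 K, so ΔT = 15.44 K.
COP_Carnot = T_C/ΔT = 277.15/15.44 = 17.94.
η_II = COP_actual/COP_Carnot = 2.871/17.94 = 0.1600.

0.1600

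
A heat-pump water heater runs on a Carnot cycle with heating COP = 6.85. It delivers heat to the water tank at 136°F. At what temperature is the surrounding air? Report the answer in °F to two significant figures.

COP_HP = T_H/(T_H − T_C) gives T_H − T_C = T_H/COP.
With T_H = 330.93 K, T_C = 330.93 × (1 − 1/6.85) = 282.62 K.
Converting, 282.62 K = 49.04°F.

49 °F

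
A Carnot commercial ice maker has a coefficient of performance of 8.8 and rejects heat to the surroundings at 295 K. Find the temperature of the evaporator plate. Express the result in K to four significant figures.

264.9 K

For a Carnot refrigerator COP_R = T_C/(T_H − T_C), so T_C = COP·T_H/(1 + COP).
With T_H = 295.00 K, T_C = 8.8 × 295.00/9.800 = 264.90 K.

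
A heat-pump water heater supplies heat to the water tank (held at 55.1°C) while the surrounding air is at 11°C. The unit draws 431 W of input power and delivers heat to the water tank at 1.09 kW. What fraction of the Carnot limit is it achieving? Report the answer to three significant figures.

0.340

Converting, Q̇_H = 1.090 kW = 1090 W, so COP_actual = Q̇_H/Ẇ = 1090/431.0 = 2.529.
In absolute terms T_C = 284.15 K and T_H = 328.25 K, so ΔT = 44.10 K.
COP_Carnot = T_H/ΔT = 328.25/44.10 = 7.443.
η_II = COP_actual/COP_Carnot = 2.529/7.443 = 0.3398.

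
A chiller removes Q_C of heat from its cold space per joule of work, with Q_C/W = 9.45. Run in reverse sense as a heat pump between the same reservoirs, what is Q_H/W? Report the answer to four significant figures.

10.45

The first law on one cycle gives Q_H = Q_C + W, so Q_H/W = Q_C/W + 1.
COP_HP = COP_R + 1 = 9.45 + 1 = 10.45.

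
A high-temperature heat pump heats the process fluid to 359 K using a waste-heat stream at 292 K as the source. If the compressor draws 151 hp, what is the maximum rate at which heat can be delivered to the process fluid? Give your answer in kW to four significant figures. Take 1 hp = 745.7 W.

603.3 kW

The reservoir spacing is ΔT = 359 − 292 = 67.00 K.
COP_Carnot = T_H/ΔT = 359.00/67.00 = 5.358.
Q̇_max = COP_Carnot × Ẇ = 5.358 × 151.0 hp = 809.1 hp = 603.3 kW.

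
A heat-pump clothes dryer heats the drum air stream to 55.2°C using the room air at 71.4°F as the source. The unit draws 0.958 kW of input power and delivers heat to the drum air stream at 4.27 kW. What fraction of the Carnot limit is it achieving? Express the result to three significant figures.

0.452

COP_actual = Q̇_H/Ẇ = 4.270/0.9580 = 4.457.
In absolute terms T_C = 295.04 K and T_H = 328.35 K, so ΔT = 33.31 K.
COP_Carnot = T_H/ΔT = 328.35/33.31 = 9.857.
η_II = COP_actual/COP_Carnot = 4.457/9.857 = 0.4522.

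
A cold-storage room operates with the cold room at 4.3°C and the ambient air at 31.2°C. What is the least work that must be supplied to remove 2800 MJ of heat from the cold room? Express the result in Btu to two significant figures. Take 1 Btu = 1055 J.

260000 Btu

In absolute terms T_C = 277.45 K and T_H = 304.35 K, so ΔT = 26.90 K.
The reversible limit is COP_R = T_C/ΔT = 10.31, so W_min = Q_C/COP = Q_C·ΔT/T_C.
W_min = 2800 × 26.90/277.45 = 271.5 MJ = 257300 Btu.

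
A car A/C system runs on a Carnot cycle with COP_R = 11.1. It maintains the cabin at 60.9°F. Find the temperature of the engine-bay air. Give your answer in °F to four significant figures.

107.8 °F

COP_R = T_C/(T_H − T_C) gives T_H − T_C = T_C/COP.
With T_C = 289.21 K, T_H = 289.21 × (1 + 1/11.1) = 315.26 K.
Converting, 315.26 K = 107.80°F.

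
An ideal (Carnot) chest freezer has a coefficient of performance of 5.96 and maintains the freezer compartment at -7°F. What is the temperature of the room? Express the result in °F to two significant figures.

69 °F

COP_R = T_C/(T_H − T_C) gives T_H − T_C = T_C/COP.
With T_C = 251.48 K, T_H = 251.48 × (1 + 1/5.96) = 293.68 K.
Converting, 293.68 K = 68.95°F.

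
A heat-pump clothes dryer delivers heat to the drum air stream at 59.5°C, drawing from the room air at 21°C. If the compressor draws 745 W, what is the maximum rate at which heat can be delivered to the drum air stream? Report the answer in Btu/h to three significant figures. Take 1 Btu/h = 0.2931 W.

22000 Btu/h

In absolute terms T_C = 294.15 K and T_H = 332.65 K, so ΔT = 38.50 K.
COP_Carnot = T_H/ΔT = 332.65/38.50 = 8.640.
Q̇_max = COP_Carnot × Ẇ = 8.640 × 745.0 W = 6437 W = 21960 Btu/h.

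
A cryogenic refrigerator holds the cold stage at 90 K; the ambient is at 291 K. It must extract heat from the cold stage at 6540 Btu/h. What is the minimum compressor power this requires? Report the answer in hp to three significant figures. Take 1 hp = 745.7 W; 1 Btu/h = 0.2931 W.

The reservoir spacing is ΔT = 291 − 90 = 201.0 K.
COP_Carnot = T_C/ΔT = 90.00/201.0 = 0.4478.
Ẇ_min = Q̇/COP_Carnot = 6540/0.4478 = 14610 Btu/h = 5.741 hp.

5.74 hp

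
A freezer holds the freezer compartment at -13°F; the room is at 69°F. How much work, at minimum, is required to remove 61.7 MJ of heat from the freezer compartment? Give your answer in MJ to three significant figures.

In absolute terms T_C = 248.15 K and T_H = 293.71 K, so ΔT = 45.56 K.
The reversible limit is COP_R = T_C/ΔT = 5.447, so W_min = Q_C/COP = Q_C·ΔT/T_C.
W_min = 61.70 × 45.56/248.15 = 11.33 MJ.

11.3 MJ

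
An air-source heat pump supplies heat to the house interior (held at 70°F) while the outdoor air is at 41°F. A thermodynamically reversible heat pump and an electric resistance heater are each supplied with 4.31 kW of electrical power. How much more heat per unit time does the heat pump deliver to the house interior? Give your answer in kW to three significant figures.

74.4 kW

In absolute terms T_C = 278.15 K and T_H = 294.26 K, so ΔT = 16.11 K.
COP_Carnot = T_H/ΔT = 294.26/16.11 = 18.26.
The heat pump delivers Q̇_H = COP × Ẇ = 78.72 kW; the resistance heater delivers Ẇ = 4.310 kW.
Extra = (COP − 1)·Ẇ = 74.41 kW.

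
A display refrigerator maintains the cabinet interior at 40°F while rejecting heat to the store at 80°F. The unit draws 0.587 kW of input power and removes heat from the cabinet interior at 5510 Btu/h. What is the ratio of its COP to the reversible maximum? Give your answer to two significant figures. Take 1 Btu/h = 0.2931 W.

Converting, Q̇_C = 5510 Btu/h = 1.615 kW, so COP_actual = Q̇_C/Ẇ = 1.615/0.5870 = 2.751.
In absolute terms T_C = 277.59 K and T_H = 299.82 K, so ΔT = 22.22 K.
COP_Carnot = T_C/ΔT = 277.59/22.22 = 12.49.
η_II = COP_actual/COP_Carnot = 2.751/12.49 = 0.2202.

0.22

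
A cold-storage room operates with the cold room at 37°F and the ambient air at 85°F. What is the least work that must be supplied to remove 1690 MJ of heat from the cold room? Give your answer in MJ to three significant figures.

163 MJ

In absolute terms T_C = 275.93 K and T_H = 302.59 K, so ΔT = 26.67 K.
The reversible limit is COP_R = T_C/ΔT = 10.35, so W_min = Q_C/COP = Q_C·ΔT/T_C.
W_min = 1690 × 26.67/275.93 = 163.3 MJ.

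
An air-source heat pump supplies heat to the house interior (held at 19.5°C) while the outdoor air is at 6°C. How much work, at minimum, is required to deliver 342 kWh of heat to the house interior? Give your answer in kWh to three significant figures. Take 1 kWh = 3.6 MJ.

In absolute terms T_C = 279.15 K and T_H = 292.65 K, so ΔT = 13.50 K.
The reversible limit is COP_HP = T_H/ΔT = 21.68, so W_min = Q_H/COP = Q_H·ΔT/T_H.
W_min = 342.0 × 13.50/292.65 = 15.78 kWh.

15.8 kWh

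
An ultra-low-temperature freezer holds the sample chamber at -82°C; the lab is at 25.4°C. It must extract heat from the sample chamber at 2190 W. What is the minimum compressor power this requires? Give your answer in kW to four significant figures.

1.230 kW

In absolute terms T_C = 191.15 K and T_H = 298.55 K, so ΔT = 107.4 K.
COP_Carnot = T_C/ΔT = 191.15/107.4 = 1.780.
Ẇ_min = Q̇/COP_Carnot = 2190/1.780 = 1230 W = 1.230 kW.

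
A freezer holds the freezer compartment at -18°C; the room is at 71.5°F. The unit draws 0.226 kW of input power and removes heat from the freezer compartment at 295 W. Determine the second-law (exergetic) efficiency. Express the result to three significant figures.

0.204

Converting, Q̇_C = 295.0 W = 0.2950 kW, so COP_actual = Q̇_C/Ẇ = 0.2950/0.2260 = 1.305.
In absolute terms T_C = 255.15 K and T_H = 295.09 K, so ΔT = 39.94 K.
COP_Carnot = T_C/ΔT = 255.15/39.94 = 6.388.
η_II = COP_actual/COP_Carnot = 1.305/6.388 = 0.2043.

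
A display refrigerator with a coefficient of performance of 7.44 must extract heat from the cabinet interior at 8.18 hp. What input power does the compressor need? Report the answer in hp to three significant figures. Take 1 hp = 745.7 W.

Ẇ = Q̇_C/COP = 8.180/7.44 = 1.099 hp.

1.10 hp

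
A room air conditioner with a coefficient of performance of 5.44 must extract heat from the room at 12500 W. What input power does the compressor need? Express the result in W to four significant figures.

2298 W

Ẇ = Q̇_C/COP = 12500/5.44 = 2298 W.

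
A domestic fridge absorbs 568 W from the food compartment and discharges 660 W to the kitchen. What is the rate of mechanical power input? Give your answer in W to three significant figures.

For a cyclic device the first law requires Q̇_H = Q̇_C + Ẇ.
Ẇ = Q̇_H − Q̇_C = 92.00 W.

92.0 W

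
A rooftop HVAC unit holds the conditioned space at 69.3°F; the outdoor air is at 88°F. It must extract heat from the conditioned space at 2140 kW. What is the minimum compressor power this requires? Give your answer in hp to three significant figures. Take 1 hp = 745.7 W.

101 hp

In absolute terms T_C = 293.87 K and T_H = 304.26 K, so ΔT = 10.39 K.
COP_Carnot = T_C/ΔT = 293.87/10.39 = 28.29.
Ẇ_min = Q̇/COP_Carnot = 2140/28.29 = 75.65 kW = 101.5 hp.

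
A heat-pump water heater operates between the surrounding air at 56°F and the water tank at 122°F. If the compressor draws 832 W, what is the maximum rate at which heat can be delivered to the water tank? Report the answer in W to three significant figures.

7330 W

In absolute terms T_C = 286.48 K and T_H = 323.15 K, so ΔT = 36.67 K.
COP_Carnot = T_H/ΔT = 323.15/36.67 = 8.813.
Q̇_max = COP_Carnot × Ẇ = 8.813 × 832.0 W = 7333 W.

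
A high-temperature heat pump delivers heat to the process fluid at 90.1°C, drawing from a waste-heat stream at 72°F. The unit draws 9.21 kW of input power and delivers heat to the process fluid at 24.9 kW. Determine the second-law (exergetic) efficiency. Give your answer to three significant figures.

0.505

COP_actual = Q̇_H/Ẇ = 24.90/9.210 = 2.704.
In absolute terms T_C = 295.37 K and T_H = 363.25 K, so ΔT = 67.88 K.
COP_Carnot = T_H/ΔT = 363.25/67.88 = 5.352.
η_II = COP_actual/COP_Carnot = 2.704/5.352 = 0.5052.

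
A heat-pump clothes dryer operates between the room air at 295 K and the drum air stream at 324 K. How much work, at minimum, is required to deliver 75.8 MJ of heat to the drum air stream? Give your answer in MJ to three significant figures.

6.78 MJ

The reservoir spacing is ΔT = 324 − 295 = 29.00 K.
The reversible limit is COP_HP = T_H/ΔT = 11.17, so W_min = Q_H/COP = Q_H·ΔT/T_H.
W_min = 75.80 × 29.00/324.00 = 6.785 MJ.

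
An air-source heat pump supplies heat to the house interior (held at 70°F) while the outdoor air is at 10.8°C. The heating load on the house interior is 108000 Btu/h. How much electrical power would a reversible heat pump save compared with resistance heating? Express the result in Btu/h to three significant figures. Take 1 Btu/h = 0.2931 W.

In absolute terms T_C = 283.95 K and T_H = 294.26 K, so ΔT = 10.31 K.
COP_Carnot = T_H/ΔT = 294.26/10.31 = 28.54.
Resistance heating needs Ẇ_res = Q̇_H = 108000 Btu/h; the reversible heat pump needs only Ẇ_hp = Q̇_H/COP = 3784 Btu/h.
Saving = 108000 − 3784 = 104200 Btu/h.

104000 Btu/h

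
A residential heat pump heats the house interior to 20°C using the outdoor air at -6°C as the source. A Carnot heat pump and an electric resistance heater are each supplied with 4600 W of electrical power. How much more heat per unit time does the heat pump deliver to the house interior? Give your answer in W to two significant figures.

In absolute terms T_C = 267.15 K and T_H = 293.15 K, so ΔT = 26.00 K.
COP_Carnot = T_H/ΔT = 293.15/26.00 = 11.28.
The heat pump delivers Q̇_H = COP × Ẇ = 51870 W; the resistance heater delivers Ẇ = 4600 W.
Extra = (COP − 1)·Ẇ = 47270 W.

47000 W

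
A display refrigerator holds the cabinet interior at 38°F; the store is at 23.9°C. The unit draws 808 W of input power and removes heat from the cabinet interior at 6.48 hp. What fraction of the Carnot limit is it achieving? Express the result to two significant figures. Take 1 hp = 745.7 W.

0.44

Converting, Q̇_C = 6.480 hp = 4832 W, so COP_actual = Q̇_C/Ẇ = 4832/808.0 = 5.980.
In absolute terms T_C = 276.48 K and T_H = 297.05 K, so ΔT = 20.57 K.
COP_Carnot = T_C/ΔT = 276.48/20.57 = 13.44.
η_II = COP_actual/COP_Carnot = 5.980/13.44 = 0.4449.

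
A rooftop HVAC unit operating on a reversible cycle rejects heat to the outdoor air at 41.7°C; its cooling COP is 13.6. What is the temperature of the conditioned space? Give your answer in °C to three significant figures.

For a Carnot refrigerator COP_R = T_C/(T_H − T_C), so T_C = COP·T_H/(1 + COP).
With T_H = 314.85 K, T_C = 13.6 × 314.85/14.60 = 293.28 K.
Converting, 293.28 K = 20.13°C.

20.1 °C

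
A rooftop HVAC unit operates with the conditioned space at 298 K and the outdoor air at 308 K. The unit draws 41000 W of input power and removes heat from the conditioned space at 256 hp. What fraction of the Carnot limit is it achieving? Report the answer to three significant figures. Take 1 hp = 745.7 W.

0.156

Converting, Q̇_C = 256.0 hp = 190900 W, so COP_actual = Q̇_C/Ẇ = 190900/41000 = 4.656.
The reservoir spacing is ΔT = 308 − 298 = 10.00 K.
COP_Carnot = T_C/ΔT = 298.00/10.00 = 29.80.
η_II = COP_actual/COP_Carnot = 4.656/29.80 = 0.1562.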